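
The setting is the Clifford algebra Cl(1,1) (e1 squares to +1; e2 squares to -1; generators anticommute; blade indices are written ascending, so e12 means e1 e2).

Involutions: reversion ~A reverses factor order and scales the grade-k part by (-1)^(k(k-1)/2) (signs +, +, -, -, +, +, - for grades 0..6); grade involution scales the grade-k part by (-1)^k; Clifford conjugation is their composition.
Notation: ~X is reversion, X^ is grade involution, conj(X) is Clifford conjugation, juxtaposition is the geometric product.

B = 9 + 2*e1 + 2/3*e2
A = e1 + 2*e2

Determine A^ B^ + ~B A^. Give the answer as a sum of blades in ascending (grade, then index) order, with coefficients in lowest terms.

first term: 2/3 - 9*e1 - 18*e2 - 10/3*e12
second term: -2/3 - 9*e1 - 18*e2 - 10/3*e12
Answer: -18*e1 - 36*e2 - 20/3*e12


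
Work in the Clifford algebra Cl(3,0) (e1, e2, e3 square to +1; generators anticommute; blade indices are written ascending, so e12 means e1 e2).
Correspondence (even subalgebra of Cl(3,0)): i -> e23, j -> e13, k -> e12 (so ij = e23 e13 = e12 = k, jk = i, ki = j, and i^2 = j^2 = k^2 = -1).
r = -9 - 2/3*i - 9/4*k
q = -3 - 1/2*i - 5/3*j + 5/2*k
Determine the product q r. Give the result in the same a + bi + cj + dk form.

In blades: q = -3 + 5/2*e12 - 5/3*e13 - 1/2*e23, r = -9 - 9/4*e12 - 2/3*e23.
Distribute q over r term by term (generator squares from the signature, products reordered to ascending indices): (-3)*r = 27 + 27/4*e12 + 2*e23; (5/2*e12)*r = 45/8 - 45/2*e12 - 5/3*e13; (-5/3*e13)*r = -10/9*e12 + 15*e13 + 15/4*e23; (-1/2*e23)*r = -1/3 - 9/8*e13 + 9/2*e23.
Sum: 775/24 - 607/36*e12 + 293/24*e13 + 41/4*e23; translating back through the correspondence:
Answer: 775/24 + 41/4*i + 293/24*j - 607/36*k


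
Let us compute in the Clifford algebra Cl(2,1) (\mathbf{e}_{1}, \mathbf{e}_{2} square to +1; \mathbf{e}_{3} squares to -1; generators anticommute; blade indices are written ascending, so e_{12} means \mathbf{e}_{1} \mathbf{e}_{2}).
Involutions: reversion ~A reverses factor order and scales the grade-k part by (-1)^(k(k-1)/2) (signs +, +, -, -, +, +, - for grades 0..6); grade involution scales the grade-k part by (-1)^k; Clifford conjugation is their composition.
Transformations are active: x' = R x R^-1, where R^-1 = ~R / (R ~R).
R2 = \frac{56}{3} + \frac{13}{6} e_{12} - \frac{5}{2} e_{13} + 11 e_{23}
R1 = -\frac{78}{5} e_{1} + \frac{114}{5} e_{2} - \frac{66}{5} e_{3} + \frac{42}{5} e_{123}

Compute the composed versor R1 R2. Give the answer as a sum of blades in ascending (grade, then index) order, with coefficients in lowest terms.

Distribute over the terms of R1 (each basis-blade product reordered to ascending indices, repeated generators contracted through their squares):
(-\frac{78}{5} e_{1}) R2 = -\frac{1456}{5} e_{1} - \frac{169}{5} e_{2} + 39 e_{3} - \frac{858}{5} e_{123}
(\frac{114}{5} e_{2}) R2 = -\frac{247}{5} e_{1} + \frac{2128}{5} e_{2} + \frac{1254}{5} e_{3} + 57 e_{123}
(-\frac{66}{5} e_{3}) R2 = 33 e_{1} - \frac{726}{5} e_{2} - \frac{1232}{5} e_{3} - \frac{143}{5} e_{123}
(\frac{42}{5} e_{123}) R2 = \frac{462}{5} e_{1} + 21 e_{2} - \frac{91}{5} e_{3} + \frac{784}{5} e_{123}
Summing the partial products and collecting blades:
Answer: -\frac{1076}{5} e_{1} + \frac{1338}{5} e_{2} + \frac{126}{5} e_{3} + \frac{68}{5} e_{123}


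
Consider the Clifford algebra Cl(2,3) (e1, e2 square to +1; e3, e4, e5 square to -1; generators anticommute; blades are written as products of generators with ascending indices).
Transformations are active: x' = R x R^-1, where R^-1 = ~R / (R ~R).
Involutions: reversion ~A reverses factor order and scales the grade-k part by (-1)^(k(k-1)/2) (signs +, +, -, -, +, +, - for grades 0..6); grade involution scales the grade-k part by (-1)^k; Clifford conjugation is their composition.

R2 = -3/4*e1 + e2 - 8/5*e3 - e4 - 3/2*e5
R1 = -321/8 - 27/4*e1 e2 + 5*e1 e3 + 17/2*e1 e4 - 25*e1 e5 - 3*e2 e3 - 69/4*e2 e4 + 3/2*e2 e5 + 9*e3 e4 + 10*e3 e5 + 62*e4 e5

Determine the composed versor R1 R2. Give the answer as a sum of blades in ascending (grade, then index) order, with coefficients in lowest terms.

Distribute over the terms of R2 (each basis-blade product reordered to ascending indices, repeated generators contracted through their squares):
R1 (-3/4*e1) = 963/32*e1 - 81/16*e2 + 15/4*e3 + 51/8*e4 - 75/4*e5 + 9/4*e1 e2 e3 + 207/16*e1 e2 e4 - 9/8*e1 e2 e5 - 27/4*e1 e3 e4 - 15/2*e1 e3 e5 - 93/2*e1 e4 e5
R1 (e2) = -27/4*e1 - 321/8*e2 + 3*e3 + 69/4*e4 - 3/2*e5 - 5*e1 e2 e3 - 17/2*e1 e2 e4 + 25*e1 e2 e5 + 9*e2 e3 e4 + 10*e2 e3 e5 + 62*e2 e4 e5
R1 (-8/5*e3) = 8*e1 - 24/5*e2 + 321/5*e3 - 72/5*e4 - 16*e5 + 54/5*e1 e2 e3 + 68/5*e1 e3 e4 - 40*e1 e3 e5 - 138/5*e2 e3 e4 + 12/5*e2 e3 e5 - 496/5*e3 e4 e5
R1 (-e4) = 17/2*e1 - 69/4*e2 + 9*e3 + 321/8*e4 - 62*e5 + 27/4*e1 e2 e4 - 5*e1 e3 e4 - 25*e1 e4 e5 + 3*e2 e3 e4 + 3/2*e2 e4 e5 + 10*e3 e4 e5
R1 (-3/2*e5) = -75/2*e1 + 9/4*e2 + 15*e3 + 93*e4 + 963/16*e5 + 81/8*e1 e2 e5 - 15/2*e1 e3 e5 - 51/4*e1 e4 e5 + 9/2*e2 e3 e5 + 207/8*e2 e4 e5 - 27/2*e3 e4 e5
Summing the partial products and collecting blades:
Answer: 75/32*e1 - 5199/80*e2 + 1899/20*e3 + 2847/20*e4 - 609/16*e5 + 161/20*e1 e2 e3 + 179/16*e1 e2 e4 + 34*e1 e2 e5 + 37/20*e1 e3 e4 - 55*e1 e3 e5 - 337/4*e1 e4 e5 - 78/5*e2 e3 e4 + 169/10*e2 e3 e5 + 715/8*e2 e4 e5 - 1027/10*e3 e4 e5


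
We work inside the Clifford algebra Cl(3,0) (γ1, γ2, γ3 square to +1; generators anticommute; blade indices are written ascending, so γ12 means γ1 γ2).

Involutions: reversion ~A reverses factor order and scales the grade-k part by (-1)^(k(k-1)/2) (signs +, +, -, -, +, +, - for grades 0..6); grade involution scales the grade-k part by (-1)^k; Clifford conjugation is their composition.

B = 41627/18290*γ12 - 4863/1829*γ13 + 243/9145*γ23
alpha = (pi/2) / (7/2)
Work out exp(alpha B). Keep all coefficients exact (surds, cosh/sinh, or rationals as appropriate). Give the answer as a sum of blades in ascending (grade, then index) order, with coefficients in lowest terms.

B^2 term by term: the squares give (41627/18290)^2*(γ12)^2 + (-4863/1829)^2*(γ13)^2 + (243/9145)^2*(γ23)^2 = 1732807129/334524100*(-1) + 23648769/3345241*(-1) + 59049/83631025*(-1) = -49/4 (each basis 2-blade squares to minus the product of its generators' squares); cross terms between blades sharing an index anticommute and cancel. So B^2 = -49/4.
B^2 = -49/4 — since the square is negative, the closed form is circular: l = 7/2, alpha*l = pi/2, so exp(alpha B) = cos(pi/2) + (sin(pi/2)/(7/2))*B = 0 + (2/7)*B.
Answer: 41627/64015*γ12 - 9726/12803*γ13 + 486/64015*γ23


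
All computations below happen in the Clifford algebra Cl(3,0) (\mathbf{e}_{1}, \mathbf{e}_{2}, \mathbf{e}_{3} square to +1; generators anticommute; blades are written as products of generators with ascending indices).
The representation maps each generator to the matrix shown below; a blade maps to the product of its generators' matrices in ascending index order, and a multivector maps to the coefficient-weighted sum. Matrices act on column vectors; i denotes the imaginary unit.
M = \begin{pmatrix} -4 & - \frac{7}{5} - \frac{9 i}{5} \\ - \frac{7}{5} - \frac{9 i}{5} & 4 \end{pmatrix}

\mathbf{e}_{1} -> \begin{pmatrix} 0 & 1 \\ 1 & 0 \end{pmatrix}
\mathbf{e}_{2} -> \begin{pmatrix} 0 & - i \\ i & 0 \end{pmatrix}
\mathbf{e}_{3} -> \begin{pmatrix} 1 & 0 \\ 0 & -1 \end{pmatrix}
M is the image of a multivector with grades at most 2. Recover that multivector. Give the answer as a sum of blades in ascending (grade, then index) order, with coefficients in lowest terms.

Method: 1, rho(e_{1}), rho(e_{2}), rho(e_{3}) form a trace-orthogonal basis of the 2x2 complex matrices (tr(X Y) = 2 if X = Y, else 0), so M = m0*1 + m1*rho(e_{1}) + m2*rho(e_{2}) + m3*rho(e_{3}) with m0 = tr(M)/2 = 0, m1 = tr(M rho(e_{1}))/2 = - \frac{7}{5} - \frac{9 i}{5}, m2 = tr(M rho(e_{2}))/2 = 0, m3 = tr(M rho(e_{3}))/2 = -4.
Multiplying table entries, the bivector images are rho(e_{1} e_{2}) = i*rho(e_{3}), rho(e_{1} e_{3}) = -i*rho(e_{2}), rho(e_{2} e_{3}) = i*rho(e_{1}); with real blade coefficients the real parts of m0..m3 are the coefficients of 1, e_{1}, e_{2}, e_{3} and the imaginary parts give the bivectors (e_{2} e_{3}: Im m1, e_{1} e_{3}: -Im m2, e_{1} e_{2}: Im m3).
Answer: -\frac{7}{5} e_{1} - 4 e_{3} - \frac{9}{5} e_{2} e_{3}


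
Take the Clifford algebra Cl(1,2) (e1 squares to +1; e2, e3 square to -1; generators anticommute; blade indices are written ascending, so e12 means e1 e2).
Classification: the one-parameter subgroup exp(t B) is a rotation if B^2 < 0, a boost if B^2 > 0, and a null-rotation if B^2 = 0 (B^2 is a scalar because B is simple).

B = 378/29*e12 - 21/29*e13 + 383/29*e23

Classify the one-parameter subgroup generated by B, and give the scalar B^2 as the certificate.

B^2 term by term: the squares give (378/29)^2*(e12)^2 + (-21/29)^2*(e13)^2 + (383/29)^2*(e23)^2 = 142884/841*(+1) + 441/841*(+1) + 146689/841*(-1) = -4 (each basis 2-blade squares to minus the product of its generators' squares); cross terms between blades sharing an index anticommute and cancel. So B^2 = -4.
Answer: rotation, certificate B^2 = -4. No conjugation can change B^2 = -4; the sign gives the class.


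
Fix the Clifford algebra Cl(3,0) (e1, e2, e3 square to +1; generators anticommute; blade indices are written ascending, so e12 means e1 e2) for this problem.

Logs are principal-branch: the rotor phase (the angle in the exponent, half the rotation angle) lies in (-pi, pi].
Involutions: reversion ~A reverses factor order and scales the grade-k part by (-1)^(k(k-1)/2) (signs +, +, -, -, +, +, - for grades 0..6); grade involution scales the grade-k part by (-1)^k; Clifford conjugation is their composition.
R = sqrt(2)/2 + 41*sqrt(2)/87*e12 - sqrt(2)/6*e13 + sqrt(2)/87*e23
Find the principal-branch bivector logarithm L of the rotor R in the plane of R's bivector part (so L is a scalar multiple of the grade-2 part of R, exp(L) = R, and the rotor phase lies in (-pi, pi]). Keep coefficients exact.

The scalar part of R is sqrt(2)/2, which pins the rotor phase on the principal branch; dividing the bivector part by the sine of that phase recovers the unit plane, and L is the phase times that plane.
Concretely: cos(phase) = sqrt(2)/2 gives phase = ±pi/4, and since phase/sin(phase) is even the sign is immaterial: L = (phase/sin(phase)) * <R>_2 = (sqrt(2)*pi/4) * <R>_2.
Answer: 41*pi/174*e12 - pi/12*e13 + pi/174*e23


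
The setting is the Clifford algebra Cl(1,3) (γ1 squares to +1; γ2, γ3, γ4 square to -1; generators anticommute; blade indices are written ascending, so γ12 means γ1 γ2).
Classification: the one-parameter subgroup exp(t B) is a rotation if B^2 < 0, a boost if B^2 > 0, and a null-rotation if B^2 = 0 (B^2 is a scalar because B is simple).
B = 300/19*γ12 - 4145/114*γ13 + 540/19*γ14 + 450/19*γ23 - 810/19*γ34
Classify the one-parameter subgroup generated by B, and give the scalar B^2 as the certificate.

B^2 term by term: the squares give (300/19)^2*(γ12)^2 + (-4145/114)^2*(γ13)^2 + (540/19)^2*(γ14)^2 + (450/19)^2*(γ23)^2 + (-810/19)^2*(γ34)^2 = 90000/361*(+1) + 17181025/12996*(+1) + 291600/361*(+1) + 202500/361*(-1) + 656100/361*(-1) = 25/36 (each basis 2-blade squares to minus the product of its generators' squares); cross terms between blades sharing an index anticommute and cancel; the commuting (index-disjoint) pairs give grade-4 terms 2*c*c'*(blade product), which cancel blade by blade — γ1234: -486000/361 + 486000/361 = 0 — confirming B is simple. So B^2 = 25/36.
Answer: boost, certificate B^2 = 25/36. Because 25/36 is invariant under every versor sandwich, the classification follows from its sign alone.


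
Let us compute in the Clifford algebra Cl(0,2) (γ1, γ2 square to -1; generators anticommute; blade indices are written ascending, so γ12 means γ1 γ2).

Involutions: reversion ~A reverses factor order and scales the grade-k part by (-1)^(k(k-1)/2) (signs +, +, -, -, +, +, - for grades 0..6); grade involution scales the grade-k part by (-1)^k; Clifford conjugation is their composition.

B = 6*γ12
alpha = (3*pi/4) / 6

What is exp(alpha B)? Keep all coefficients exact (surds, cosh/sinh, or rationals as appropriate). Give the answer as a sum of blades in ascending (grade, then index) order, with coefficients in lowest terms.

B^2 = (6)^2*(γ12)^2 = 36*(-1) = -36 (a basis 2-blade squares to minus the product of its generators' squares).
B^2 = -36 — the negative square puts this in the circular regime; l = 6, alpha*l = 3*pi/4, so exp(alpha B) = cos(3*pi/4) + (sin(3*pi/4)/6)*B = -sqrt(2)/2 + (sqrt(2)/12)*B.
Answer: -sqrt(2)/2 + sqrt(2)/2*γ12


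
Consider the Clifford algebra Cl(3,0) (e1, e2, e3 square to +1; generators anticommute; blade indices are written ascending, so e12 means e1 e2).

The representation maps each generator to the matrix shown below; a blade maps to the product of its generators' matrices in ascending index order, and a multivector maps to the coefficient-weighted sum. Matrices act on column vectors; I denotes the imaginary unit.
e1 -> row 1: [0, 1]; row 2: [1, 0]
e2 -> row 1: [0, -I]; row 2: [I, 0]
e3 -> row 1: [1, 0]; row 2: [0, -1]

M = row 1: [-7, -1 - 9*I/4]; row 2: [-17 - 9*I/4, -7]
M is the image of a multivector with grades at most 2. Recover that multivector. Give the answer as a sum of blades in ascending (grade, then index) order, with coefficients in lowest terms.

Method: 1, rho(e1), rho(e2), rho(e3) form a trace-orthogonal basis of the 2x2 complex matrices (tr(X Y) = 2 if X = Y, else 0), so M = m0*1 + m1*rho(e1) + m2*rho(e2) + m3*rho(e3) with m0 = tr(M)/2 = -7, m1 = tr(M rho(e1))/2 = -9 - 9*I/4, m2 = tr(M rho(e2))/2 = 8*I, m3 = tr(M rho(e3))/2 = 0.
Multiplying table entries, the bivector images are rho(e12) = I*rho(e3), rho(e13) = -I*rho(e2), rho(e23) = I*rho(e1); with real blade coefficients the real parts of m0..m3 are the coefficients of 1, e1, e2, e3 and the imaginary parts give the bivectors (e23: Im m1, e13: -Im m2, e12: Im m3).
Answer: -7 - 9*e1 - 8*e13 - 9/4*e23


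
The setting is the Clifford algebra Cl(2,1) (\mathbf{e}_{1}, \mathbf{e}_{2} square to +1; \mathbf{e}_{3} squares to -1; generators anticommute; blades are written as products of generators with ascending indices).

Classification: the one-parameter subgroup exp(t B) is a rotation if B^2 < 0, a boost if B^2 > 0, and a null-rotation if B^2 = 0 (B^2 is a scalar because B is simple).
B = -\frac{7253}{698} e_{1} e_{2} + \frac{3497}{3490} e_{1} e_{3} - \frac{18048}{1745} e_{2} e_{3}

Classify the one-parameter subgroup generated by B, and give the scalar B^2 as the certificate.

B^2 term by term: the squares give (-\frac{7253}{698})^2*(e_{1} e_{2})^2 + (\frac{3497}{3490})^2*(e_{1} e_{3})^2 + (-\frac{18048}{1745})^2*(e_{2} e_{3})^2 = \frac{52606009}{487204}*(-1) + \frac{12229009}{12180100}*(+1) + \frac{325730304}{3045025}*(+1) = 0 (each basis 2-blade squares to minus the product of its generators' squares); cross terms between blades sharing an index anticommute and cancel. So B^2 = 0.
Answer: null-rotation, certificate B^2 = 0. One invariant decides it: the square 0 survives every conjugation, and its sign is exactly the classification.


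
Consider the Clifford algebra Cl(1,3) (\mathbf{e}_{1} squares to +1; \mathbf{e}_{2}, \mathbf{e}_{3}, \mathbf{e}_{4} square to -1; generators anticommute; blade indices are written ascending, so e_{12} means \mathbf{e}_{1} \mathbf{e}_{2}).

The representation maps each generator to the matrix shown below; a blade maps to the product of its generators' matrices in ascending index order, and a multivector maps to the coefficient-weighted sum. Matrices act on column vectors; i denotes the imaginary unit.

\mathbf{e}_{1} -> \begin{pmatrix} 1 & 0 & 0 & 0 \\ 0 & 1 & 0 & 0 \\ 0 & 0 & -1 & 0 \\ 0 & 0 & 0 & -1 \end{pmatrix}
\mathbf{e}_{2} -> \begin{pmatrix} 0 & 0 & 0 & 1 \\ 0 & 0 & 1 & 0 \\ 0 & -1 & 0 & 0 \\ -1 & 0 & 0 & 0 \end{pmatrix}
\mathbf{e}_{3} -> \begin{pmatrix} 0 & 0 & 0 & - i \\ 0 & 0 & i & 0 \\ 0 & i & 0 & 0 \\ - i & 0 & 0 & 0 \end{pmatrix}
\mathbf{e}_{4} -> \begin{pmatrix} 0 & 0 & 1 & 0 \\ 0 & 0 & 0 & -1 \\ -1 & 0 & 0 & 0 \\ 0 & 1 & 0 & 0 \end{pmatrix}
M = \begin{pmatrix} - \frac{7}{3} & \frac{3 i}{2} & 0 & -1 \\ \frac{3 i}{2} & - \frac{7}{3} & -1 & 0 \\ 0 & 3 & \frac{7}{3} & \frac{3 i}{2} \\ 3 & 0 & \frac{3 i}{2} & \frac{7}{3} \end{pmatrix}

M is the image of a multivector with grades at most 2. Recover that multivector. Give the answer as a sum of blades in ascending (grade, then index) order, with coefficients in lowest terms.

Method: the blade images are trace-orthogonal — tr(rho(e_A) rho(e_B)^-1) = 4 if A = B and 0 otherwise — and rho(e_A)^-1 = (e_A)^2 * rho(e_A) with (e_A)^2 = +1 or -1, so the coefficient of e_A in the preimage is (e_A)^2 * tr(M rho(e_A))/4.
Nonzero projections over blades of grade <= 2: e_{1}: (e_{1})^2 = +1, tr(M rho(e_{1})) = - \frac{28}{3}, coefficient -\frac{7}{3}; e_{2}: (e_{2})^2 = -1, tr(M rho(e_{2})) = 8, coefficient -2; e_{12}: (e_{12})^2 = +1, tr(M rho(e_{12})) = 4, coefficient 1; e_{34}: (e_{34})^2 = -1, tr(M rho(e_{34})) = 6, coefficient -\frac{3}{2}. Every other blade of grade <= 2 projects to 0.
Answer: -\frac{7}{3} e_{1} - 2 e_{2} + e_{12} - \frac{3}{2} e_{34}


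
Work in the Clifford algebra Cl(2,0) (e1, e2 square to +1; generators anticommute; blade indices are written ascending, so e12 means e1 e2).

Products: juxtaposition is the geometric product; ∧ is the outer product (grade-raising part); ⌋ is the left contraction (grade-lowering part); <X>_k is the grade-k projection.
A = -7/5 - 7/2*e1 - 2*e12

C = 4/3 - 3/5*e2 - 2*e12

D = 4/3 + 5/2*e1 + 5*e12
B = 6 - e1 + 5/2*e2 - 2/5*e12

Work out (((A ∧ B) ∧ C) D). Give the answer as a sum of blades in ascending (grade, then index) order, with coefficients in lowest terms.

step 1: -42/5 - 98/5*e1 - 7/2*e2 - 2019/100*e12
step 2: -56/5 - 392/15*e1 + 28/75*e2 + 41/25*e12
step 3: -1327/15 - 2912/45*e1 - 60421/450*e2 - 4106/75*e12
Answer: -1327/15 - 2912/45*e1 - 60421/450*e2 - 4106/75*e12


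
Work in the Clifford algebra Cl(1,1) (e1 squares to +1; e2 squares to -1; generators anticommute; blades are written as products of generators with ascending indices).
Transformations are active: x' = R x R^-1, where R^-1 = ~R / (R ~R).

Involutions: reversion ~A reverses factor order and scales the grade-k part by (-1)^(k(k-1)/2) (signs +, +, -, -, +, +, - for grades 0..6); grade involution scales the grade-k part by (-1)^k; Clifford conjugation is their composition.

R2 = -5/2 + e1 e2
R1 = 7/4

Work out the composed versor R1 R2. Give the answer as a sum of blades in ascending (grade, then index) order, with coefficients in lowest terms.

Distribute over the terms of R1 (each basis-blade product reordered to ascending indices, repeated generators contracted through their squares):
(7/4) R2 = -35/8 + 7/4*e1 e2
Answer: -35/8 + 7/4*e1 e2


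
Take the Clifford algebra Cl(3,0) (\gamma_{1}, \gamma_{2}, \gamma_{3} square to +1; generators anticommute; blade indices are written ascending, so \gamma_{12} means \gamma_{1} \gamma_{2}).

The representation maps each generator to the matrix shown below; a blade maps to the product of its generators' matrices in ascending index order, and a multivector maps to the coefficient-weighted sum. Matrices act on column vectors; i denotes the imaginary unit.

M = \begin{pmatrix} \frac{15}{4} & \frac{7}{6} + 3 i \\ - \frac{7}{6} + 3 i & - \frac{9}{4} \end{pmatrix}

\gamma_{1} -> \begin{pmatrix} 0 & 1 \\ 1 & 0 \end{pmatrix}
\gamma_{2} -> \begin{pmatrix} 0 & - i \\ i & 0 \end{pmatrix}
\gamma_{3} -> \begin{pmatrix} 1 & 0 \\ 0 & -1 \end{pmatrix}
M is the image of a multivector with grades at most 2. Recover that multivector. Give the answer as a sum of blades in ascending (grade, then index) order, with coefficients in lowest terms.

Method: 1, rho(\gamma_{1}), rho(\gamma_{2}), rho(\gamma_{3}) form a trace-orthogonal basis of the 2x2 complex matrices (tr(X Y) = 2 if X = Y, else 0), so M = m0*1 + m1*rho(\gamma_{1}) + m2*rho(\gamma_{2}) + m3*rho(\gamma_{3}) with m0 = tr(M)/2 = \frac{3}{4}, m1 = tr(M rho(\gamma_{1}))/2 = 3 i, m2 = tr(M rho(\gamma_{2}))/2 = \frac{7 i}{6}, m3 = tr(M rho(\gamma_{3}))/2 = 3.
Multiplying table entries, the bivector images are rho(\gamma_{12}) = i*rho(\gamma_{3}), rho(\gamma_{13}) = -i*rho(\gamma_{2}), rho(\gamma_{23}) = i*rho(\gamma_{1}); with real blade coefficients the real parts of m0..m3 are the coefficients of 1, \gamma_{1}, \gamma_{2}, \gamma_{3} and the imaginary parts give the bivectors (\gamma_{23}: Im m1, \gamma_{13}: -Im m2, \gamma_{12}: Im m3).
Answer: \frac{3}{4} + 3 \gamma_{3} - \frac{7}{6} \gamma_{13} + 3 \gamma_{23}


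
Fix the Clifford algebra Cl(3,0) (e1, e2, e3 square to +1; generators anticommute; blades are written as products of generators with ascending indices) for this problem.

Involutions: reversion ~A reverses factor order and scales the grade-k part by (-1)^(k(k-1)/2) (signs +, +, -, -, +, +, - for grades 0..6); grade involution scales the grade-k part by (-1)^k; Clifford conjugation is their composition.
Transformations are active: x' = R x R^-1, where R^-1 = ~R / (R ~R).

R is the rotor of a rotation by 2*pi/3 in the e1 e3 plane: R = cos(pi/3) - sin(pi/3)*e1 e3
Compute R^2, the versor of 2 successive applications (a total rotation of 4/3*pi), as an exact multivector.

Rotor phase runs at HALF the rotation angle; powers of one rotor simply add phase, so after 2 steps in e1 e3 the phase is 2*pi/3 = 2*pi/3 and R^2 = cos(2*pi/3) - sin(2*pi/3)*e1 e3.
cos(2*pi/3) = -1/2 and sin(2*pi/3) = sqrt(3)/2, so R^2 = -1/2 - sqrt(3)/2*e1 e3. The net rotation is 4/3*pi; the rotor keeps the half-angle phase exactly.
Answer: -1/2 - sqrt(3)/2*e1 e3


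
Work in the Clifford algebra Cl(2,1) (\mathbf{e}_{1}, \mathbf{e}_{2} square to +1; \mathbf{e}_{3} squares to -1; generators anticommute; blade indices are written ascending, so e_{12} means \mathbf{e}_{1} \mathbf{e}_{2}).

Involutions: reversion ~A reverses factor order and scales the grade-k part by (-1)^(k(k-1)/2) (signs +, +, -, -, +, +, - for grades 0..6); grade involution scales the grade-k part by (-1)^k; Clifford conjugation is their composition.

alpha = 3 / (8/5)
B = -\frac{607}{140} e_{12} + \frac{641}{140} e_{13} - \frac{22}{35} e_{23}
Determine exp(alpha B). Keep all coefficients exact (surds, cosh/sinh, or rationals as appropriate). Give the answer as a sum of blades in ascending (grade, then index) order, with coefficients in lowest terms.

B^2 term by term: the squares give (-\frac{607}{140})^2*(e_{12})^2 + (\frac{641}{140})^2*(e_{13})^2 + (-\frac{22}{35})^2*(e_{23})^2 = \frac{368449}{19600}*(-1) + \frac{410881}{19600}*(+1) + \frac{484}{1225}*(+1) = \frac{64}{25} (each basis 2-blade squares to minus the product of its generators' squares); cross terms between blades sharing an index anticommute and cancel. So B^2 = \frac{64}{25}.
B^2 = \frac{64}{25} — a positive square means the series sums to a boost: l = \frac{8}{5}, alpha*l = 3, so exp(alpha B) = cosh(3) + (sinh(3)/(\frac{8}{5}))*B = \cosh{\left(3 \right)} + (\frac{5 \sinh{\left(3 \right)}}{8})*B.
Answer: \cosh{\left(3 \right)} - \frac{607 \sinh{\left(3 \right)}}{224} e_{12} + \frac{641 \sinh{\left(3 \right)}}{224} e_{13} - \frac{11 \sinh{\left(3 \right)}}{28} e_{23}


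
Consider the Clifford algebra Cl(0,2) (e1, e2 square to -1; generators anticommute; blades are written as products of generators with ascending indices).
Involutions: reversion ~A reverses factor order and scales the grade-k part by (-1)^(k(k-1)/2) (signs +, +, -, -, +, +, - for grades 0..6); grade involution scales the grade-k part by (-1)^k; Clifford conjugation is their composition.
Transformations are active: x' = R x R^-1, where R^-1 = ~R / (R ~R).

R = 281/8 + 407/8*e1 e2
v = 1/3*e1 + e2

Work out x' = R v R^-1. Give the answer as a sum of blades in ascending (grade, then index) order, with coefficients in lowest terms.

~R = 281/8 - 407/8*e1 e2, and R ~R = 122305/32, so R^-1 = ~R / (122305/32).
R v = -235/6*e1 + 625/12*e2
Answer: -25763/24461*e1 - 3133/73383*e2


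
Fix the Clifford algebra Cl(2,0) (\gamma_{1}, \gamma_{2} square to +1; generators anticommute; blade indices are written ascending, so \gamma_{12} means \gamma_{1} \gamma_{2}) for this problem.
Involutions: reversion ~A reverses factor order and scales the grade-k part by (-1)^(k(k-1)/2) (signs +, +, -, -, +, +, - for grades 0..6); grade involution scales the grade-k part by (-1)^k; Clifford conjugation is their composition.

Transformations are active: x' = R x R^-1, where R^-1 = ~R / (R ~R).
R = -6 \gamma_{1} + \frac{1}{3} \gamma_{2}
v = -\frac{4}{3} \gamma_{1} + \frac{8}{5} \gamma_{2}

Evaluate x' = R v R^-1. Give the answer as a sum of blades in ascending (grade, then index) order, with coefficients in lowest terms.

~R = -6 \gamma_{1} + \frac{1}{3} \gamma_{2}, and R ~R = \frac{325}{9}, so R^-1 = ~R / (\frac{325}{9}).
R v = \frac{128}{15} - \frac{412}{45} \gamma_{12}
Answer: -\frac{7324}{4875} \gamma_{1} - \frac{2344}{1625} \gamma_{2}


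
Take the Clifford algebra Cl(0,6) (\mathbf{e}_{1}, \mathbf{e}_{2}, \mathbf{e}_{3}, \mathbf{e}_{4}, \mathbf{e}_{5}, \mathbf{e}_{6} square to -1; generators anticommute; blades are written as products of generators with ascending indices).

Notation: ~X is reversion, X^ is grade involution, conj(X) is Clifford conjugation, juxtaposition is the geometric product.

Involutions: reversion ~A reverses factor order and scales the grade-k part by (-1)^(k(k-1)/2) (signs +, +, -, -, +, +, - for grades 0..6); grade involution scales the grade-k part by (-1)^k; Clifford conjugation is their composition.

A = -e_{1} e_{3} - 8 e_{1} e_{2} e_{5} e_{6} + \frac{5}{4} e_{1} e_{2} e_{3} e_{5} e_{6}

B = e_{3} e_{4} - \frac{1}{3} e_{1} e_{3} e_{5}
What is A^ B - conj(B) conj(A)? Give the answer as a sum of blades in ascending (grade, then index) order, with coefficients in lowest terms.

first term: -\frac{1}{3} e_{5} + e_{1} e_{4} + \frac{5}{12} e_{2} e_{6} + \frac{8}{3} e_{2} e_{3} e_{6} + \frac{5}{4} e_{1} e_{2} e_{4} e_{5} e_{6} - 8 e_{1} e_{2} e_{3} e_{4} e_{5} e_{6}
second term: \frac{1}{3} e_{5} - e_{1} e_{4} + \frac{5}{12} e_{2} e_{6} + \frac{8}{3} e_{2} e_{3} e_{6} + \frac{5}{4} e_{1} e_{2} e_{4} e_{5} e_{6} + 8 e_{1} e_{2} e_{3} e_{4} e_{5} e_{6}
Answer: -\frac{2}{3} e_{5} + 2 e_{1} e_{4} - 16 e_{1} e_{2} e_{3} e_{4} e_{5} e_{6}


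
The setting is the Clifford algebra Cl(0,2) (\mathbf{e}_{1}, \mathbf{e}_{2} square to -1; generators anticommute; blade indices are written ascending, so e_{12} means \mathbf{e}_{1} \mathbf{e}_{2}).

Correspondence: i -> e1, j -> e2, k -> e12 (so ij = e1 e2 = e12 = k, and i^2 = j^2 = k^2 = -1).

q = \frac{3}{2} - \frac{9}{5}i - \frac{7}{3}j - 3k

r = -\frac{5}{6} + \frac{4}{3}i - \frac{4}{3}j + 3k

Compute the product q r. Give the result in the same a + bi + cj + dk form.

In blades: q = \frac{3}{2} - \frac{9}{5} e_{1} - \frac{7}{3} e_{2} - 3 e_{12}, r = -\frac{5}{6} + \frac{4}{3} e_{1} - \frac{4}{3} e_{2} + 3 e_{12}.
Distribute q over r term by term (generator squares from the signature, products reordered to ascending indices): (\frac{3}{2})*r = -\frac{5}{4} + 2 e_{1} - 2 e_{2} + \frac{9}{2} e_{12}; (-\frac{9}{5} e_{1})*r = \frac{12}{5} + \frac{3}{2} e_{1} + \frac{27}{5} e_{2} + \frac{12}{5} e_{12}; (-\frac{7}{3} e_{2})*r = -\frac{28}{9} - 7 e_{1} + \frac{35}{18} e_{2} + \frac{28}{9} e_{12}; (-3 e_{12})*r = 9 - 4 e_{1} - 4 e_{2} + \frac{5}{2} e_{12}.
Sum: \frac{1267}{180} - \frac{15}{2} e_{1} + \frac{121}{90} e_{2} + \frac{563}{45} e_{12}; translating back through the correspondence:
Answer: \frac{1267}{180} - \frac{15}{2}i + \frac{121}{90}j + \frac{563}{45}k


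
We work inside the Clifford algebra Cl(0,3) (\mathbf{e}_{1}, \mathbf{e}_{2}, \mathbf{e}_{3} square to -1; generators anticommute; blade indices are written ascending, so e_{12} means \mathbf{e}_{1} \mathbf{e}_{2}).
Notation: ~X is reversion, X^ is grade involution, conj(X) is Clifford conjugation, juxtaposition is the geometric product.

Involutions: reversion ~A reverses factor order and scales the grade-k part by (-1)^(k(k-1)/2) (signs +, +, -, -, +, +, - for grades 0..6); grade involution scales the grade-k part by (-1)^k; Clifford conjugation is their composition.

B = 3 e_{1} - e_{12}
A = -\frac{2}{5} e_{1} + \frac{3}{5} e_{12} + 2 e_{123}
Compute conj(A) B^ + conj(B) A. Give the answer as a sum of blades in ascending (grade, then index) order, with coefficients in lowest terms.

first term: \frac{3}{5} + \frac{11}{5} e_{2} + 2 e_{3} + 6 e_{23}
second term: -\frac{9}{5} + \frac{7}{5} e_{2} - 2 e_{3} + 6 e_{23}
Answer: -\frac{6}{5} + \frac{18}{5} e_{2} + 12 e_{23}


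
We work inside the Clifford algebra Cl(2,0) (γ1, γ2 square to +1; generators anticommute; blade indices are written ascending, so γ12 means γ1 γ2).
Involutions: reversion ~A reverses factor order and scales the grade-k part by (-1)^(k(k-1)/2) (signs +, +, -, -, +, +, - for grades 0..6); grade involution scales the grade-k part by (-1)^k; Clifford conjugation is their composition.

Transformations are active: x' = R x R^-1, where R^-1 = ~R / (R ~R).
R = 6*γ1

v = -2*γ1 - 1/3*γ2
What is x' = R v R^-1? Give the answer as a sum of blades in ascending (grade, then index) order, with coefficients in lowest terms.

~R = 6*γ1, and R ~R = 36, so R^-1 = ~R / (36).
R v = -12 - 2*γ12
Answer: -2*γ1 + 1/3*γ2


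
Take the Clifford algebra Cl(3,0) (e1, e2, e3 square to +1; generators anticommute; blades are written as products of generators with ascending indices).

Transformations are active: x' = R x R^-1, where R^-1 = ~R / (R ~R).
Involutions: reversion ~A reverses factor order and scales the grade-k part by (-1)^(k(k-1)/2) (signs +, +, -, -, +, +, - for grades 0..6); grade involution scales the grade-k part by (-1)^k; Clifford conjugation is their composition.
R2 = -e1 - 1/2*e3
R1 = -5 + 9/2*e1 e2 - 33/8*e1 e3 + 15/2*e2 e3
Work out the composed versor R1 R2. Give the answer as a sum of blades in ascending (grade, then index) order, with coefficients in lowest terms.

Distribute over the terms of R2 (each basis-blade product reordered to ascending indices, repeated generators contracted through their squares):
R1 (-e1) = 5*e1 + 9/2*e2 - 33/8*e3 - 15/2*e1 e2 e3
R1 (-1/2*e3) = 33/16*e1 - 15/4*e2 + 5/2*e3 - 9/4*e1 e2 e3
Summing the partial products and collecting blades:
Answer: 113/16*e1 + 3/4*e2 - 13/8*e3 - 39/4*e1 e2 e3


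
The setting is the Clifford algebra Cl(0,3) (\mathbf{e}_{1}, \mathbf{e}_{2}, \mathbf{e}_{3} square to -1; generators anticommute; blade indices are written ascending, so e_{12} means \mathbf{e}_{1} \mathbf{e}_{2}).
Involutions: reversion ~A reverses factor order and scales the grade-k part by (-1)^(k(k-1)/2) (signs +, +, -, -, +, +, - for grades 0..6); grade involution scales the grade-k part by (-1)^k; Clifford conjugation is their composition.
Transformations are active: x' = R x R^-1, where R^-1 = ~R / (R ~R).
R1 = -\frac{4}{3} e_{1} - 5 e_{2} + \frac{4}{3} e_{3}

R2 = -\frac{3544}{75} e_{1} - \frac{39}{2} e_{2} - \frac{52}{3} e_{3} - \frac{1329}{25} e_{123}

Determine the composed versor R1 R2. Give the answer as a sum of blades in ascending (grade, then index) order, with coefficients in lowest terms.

Distribute over the terms of R1 (each basis-blade product reordered to ascending indices, repeated generators contracted through their squares):
(-\frac{4}{3} e_{1}) R2 = -\frac{14176}{225} + 26 e_{12} + \frac{208}{9} e_{13} - \frac{1772}{25} e_{23}
(-5 e_{2}) R2 = -\frac{195}{2} - \frac{3544}{15} e_{12} + \frac{1329}{5} e_{13} + \frac{260}{3} e_{23}
(\frac{4}{3} e_{3}) R2 = \frac{208}{9} + \frac{1772}{25} e_{12} + \frac{14176}{225} e_{13} + 26 e_{23}
Summing the partial products and collecting blades:
Answer: -\frac{20609}{150} - \frac{10454}{75} e_{12} + \frac{79181}{225} e_{13} + \frac{3134}{75} e_{23}


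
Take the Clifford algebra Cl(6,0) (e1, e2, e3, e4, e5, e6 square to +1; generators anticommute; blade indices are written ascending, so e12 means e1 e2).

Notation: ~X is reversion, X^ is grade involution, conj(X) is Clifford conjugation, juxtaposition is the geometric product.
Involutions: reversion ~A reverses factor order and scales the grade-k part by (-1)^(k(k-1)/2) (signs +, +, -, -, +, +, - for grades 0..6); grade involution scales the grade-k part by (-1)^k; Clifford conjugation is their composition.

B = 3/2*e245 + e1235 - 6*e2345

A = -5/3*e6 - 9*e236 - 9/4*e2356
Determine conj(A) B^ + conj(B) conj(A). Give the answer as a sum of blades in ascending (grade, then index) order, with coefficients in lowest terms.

first term: -9/4*e16 + 27/2*e46 + 9*e156 + 27/8*e346 - 54*e456 + 5/2*e2456 + 27/2*e3456 + 5/3*e12356 - 10*e23456
second term: 9/4*e16 - 27/2*e46 + 9*e156 - 27/8*e346 - 54*e456 + 5/2*e2456 - 27/2*e3456 + 5/3*e12356 - 10*e23456
Answer: 18*e156 - 108*e456 + 5*e2456 + 10/3*e12356 - 20*e23456


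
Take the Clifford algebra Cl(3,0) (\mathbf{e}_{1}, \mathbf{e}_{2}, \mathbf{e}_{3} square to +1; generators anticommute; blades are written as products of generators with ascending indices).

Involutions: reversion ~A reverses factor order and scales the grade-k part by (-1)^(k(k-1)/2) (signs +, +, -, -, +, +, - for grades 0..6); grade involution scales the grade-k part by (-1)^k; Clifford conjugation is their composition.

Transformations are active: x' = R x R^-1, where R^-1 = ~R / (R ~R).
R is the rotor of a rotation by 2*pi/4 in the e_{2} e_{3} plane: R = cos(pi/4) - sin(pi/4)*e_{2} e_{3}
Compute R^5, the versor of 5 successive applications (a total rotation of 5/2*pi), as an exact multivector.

Because a rotor carries half the rotation angle, composing 5 copies of this e_{2} e_{3}-plane rotor multiplies the phase: 5*(pi/4) = \frac{5 \pi}{4}, hence R^5 = cos(\frac{5 \pi}{4}) - sin(\frac{5 \pi}{4})*e_{2} e_{3}.
cos(\frac{5 \pi}{4}) = - \frac{\sqrt{2}}{2} and sin(\frac{5 \pi}{4}) = - \frac{\sqrt{2}}{2}, so R^5 = - \frac{\sqrt{2}}{2} + \frac{\sqrt{2}}{2} e_{2} e_{3}. The net rotation is 1/2*pi (after discarding 1 full turn, each of which contributes a factor -1 to the rotor); the rotor keeps the half-angle phase exactly.
Answer: - \frac{\sqrt{2}}{2} + \frac{\sqrt{2}}{2} e_{2} e_{3}


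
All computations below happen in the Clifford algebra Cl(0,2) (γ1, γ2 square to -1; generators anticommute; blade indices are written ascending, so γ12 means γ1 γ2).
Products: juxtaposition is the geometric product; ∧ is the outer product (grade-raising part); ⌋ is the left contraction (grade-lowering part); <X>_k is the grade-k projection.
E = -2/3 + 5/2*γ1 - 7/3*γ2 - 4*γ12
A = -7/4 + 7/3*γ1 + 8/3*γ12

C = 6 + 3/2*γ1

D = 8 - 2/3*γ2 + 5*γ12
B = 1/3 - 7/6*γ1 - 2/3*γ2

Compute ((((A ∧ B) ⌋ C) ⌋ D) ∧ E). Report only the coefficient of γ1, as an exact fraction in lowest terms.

step 1: -7/12 + 203/72*γ1 + 7/6*γ2 - 2/3*γ12
step 2: -371/48 - 7/8*γ1
step 3: -371/6 + 343/36*γ2 - 1855/48*γ12
step 4: 371/9 - 1855/12*γ1 + 3724/27*γ2 + 4487/18*γ12
Answer: -1855/12


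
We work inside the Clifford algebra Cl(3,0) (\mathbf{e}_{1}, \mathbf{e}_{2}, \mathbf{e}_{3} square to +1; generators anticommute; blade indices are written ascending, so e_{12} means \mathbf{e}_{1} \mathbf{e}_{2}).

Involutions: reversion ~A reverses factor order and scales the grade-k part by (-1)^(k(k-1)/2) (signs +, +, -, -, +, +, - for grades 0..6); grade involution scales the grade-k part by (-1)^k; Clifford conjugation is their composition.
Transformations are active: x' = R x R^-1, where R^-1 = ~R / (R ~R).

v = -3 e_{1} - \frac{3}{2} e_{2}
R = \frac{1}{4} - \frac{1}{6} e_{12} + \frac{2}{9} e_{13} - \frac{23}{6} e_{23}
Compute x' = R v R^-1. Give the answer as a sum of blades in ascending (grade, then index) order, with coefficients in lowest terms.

~R = \frac{1}{4} + \frac{1}{6} e_{12} - \frac{2}{9} e_{13} + \frac{23}{6} e_{23}, and R ~R = \frac{19225}{1296}, so R^-1 = ~R / (\frac{19225}{1296}).
R v = -\frac{1}{2} e_{1} - \frac{7}{8} e_{2} - \frac{61}{12} e_{3} + \frac{71}{6} e_{123}
Answer: -\frac{2409}{769} e_{1} + \frac{42909}{38450} e_{2} - \frac{8406}{19225} e_{3}


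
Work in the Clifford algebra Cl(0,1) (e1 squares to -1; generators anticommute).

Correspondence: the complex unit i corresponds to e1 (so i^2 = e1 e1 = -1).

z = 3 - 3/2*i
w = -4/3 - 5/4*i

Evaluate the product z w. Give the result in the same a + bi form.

In blades: z = 3 - 3/2*e1, w = -4/3 - 5/4*e1.
Distribute z over w term by term (generator squares from the signature, products reordered to ascending indices): (3)*w = -4 - 15/4*e1; (-3/2*e1)*w = -15/8 + 2*e1.
Sum: -47/8 - 7/4*e1; translating back through the correspondence:
Answer: -47/8 - 7/4*i


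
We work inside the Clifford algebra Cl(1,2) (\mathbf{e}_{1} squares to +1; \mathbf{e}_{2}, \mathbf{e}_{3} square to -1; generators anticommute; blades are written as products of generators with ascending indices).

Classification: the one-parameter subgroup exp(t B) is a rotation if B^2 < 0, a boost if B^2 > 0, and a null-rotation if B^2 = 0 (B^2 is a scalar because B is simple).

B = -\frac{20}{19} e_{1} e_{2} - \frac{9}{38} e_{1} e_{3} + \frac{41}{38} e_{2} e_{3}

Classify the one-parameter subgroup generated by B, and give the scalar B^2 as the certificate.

B^2 term by term: the squares give (-\frac{20}{19})^2*(e_{1} e_{2})^2 + (-\frac{9}{38})^2*(e_{1} e_{3})^2 + (\frac{41}{38})^2*(e_{2} e_{3})^2 = \frac{400}{361}*(+1) + \frac{81}{1444}*(+1) + \frac{1681}{1444}*(-1) = 0 (each basis 2-blade squares to minus the product of its generators' squares); cross terms between blades sharing an index anticommute and cancel. So B^2 = 0.
Answer: null-rotation, certificate B^2 = 0. Certificate logic: 0 is a conjugation-invariant scalar, so its sign fixes rotation versus boost versus null-rotation outright.


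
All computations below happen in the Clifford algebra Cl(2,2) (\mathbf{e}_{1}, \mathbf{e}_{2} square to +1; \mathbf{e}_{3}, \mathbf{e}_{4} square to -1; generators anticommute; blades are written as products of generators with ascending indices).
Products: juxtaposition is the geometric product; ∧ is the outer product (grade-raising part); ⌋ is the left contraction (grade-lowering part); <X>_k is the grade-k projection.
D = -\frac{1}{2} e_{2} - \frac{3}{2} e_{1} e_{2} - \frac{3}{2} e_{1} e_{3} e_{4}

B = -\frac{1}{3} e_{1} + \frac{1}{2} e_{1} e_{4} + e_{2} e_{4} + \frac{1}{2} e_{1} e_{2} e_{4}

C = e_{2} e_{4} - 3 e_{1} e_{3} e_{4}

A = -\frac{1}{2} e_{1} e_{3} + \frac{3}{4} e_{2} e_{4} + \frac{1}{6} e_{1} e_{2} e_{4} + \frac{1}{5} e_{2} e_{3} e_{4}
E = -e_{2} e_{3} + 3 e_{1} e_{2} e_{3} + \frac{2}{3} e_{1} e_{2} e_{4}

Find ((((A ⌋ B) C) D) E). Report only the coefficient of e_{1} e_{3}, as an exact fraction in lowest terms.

step 1: \frac{5}{6} + \frac{3}{8} e_{1}
step 2: \frac{5}{6} e_{2} e_{4} - \frac{9}{8} e_{3} e_{4} + \frac{3}{8} e_{1} e_{2} e_{4} - \frac{5}{2} e_{1} e_{3} e_{4}
step 3: -\frac{15}{4} - \frac{27}{16} e_{1} + \frac{47}{48} e_{4} + \frac{23}{16} e_{1} e_{4} - \frac{9}{16} e_{2} e_{3} - \frac{5}{4} e_{1} e_{2} e_{3} + \frac{69}{16} e_{2} e_{3} e_{4} + \frac{47}{16} e_{1} e_{2} e_{3} e_{4}
step 4: -\frac{51}{16} - \frac{7}{16} e_{1} - \frac{23}{24} e_{2} + \frac{47}{24} e_{3} - \frac{105}{8} e_{4} - \frac{47}{72} e_{1} e_{2} + \frac{23}{8} e_{1} e_{3} - \frac{127}{8} e_{1} e_{4} - \frac{21}{16} e_{2} e_{3} - \frac{9}{8} e_{2} e_{4} + \frac{5}{6} e_{3} e_{4} - \frac{153}{16} e_{1} e_{2} e_{3} - \frac{5}{2} e_{1} e_{2} e_{4} + \frac{3}{8} e_{1} e_{3} e_{4} - \frac{127}{24} e_{2} e_{3} e_{4} - \frac{35}{8} e_{1} e_{2} e_{3} e_{4}
Answer: \frac{23}{8}


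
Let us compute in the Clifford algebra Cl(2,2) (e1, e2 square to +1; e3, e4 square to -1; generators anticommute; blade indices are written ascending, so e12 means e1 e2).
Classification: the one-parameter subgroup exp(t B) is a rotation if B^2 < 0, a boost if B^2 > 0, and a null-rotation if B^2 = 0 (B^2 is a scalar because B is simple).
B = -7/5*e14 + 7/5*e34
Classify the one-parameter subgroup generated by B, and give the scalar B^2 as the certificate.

B^2 term by term: the squares give (-7/5)^2*(e14)^2 + (7/5)^2*(e34)^2 = 49/25*(+1) + 49/25*(-1) = 0 (each basis 2-blade squares to minus the product of its generators' squares); cross terms between blades sharing an index anticommute and cancel. So B^2 = 0.
Answer: null-rotation, certificate B^2 = 0. The class reads off the invariant scalar 0 directly.


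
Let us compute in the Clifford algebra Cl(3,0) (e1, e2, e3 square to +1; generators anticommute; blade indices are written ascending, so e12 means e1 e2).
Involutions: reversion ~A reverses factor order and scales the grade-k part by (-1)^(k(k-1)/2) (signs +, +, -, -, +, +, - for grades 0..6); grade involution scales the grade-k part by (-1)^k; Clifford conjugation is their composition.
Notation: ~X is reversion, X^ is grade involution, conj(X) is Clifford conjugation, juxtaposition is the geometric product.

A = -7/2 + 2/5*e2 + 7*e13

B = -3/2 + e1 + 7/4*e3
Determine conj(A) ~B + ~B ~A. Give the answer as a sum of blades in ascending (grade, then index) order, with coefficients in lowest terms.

first term: 21/4 - 63/4*e1 + 3/5*e2 + 7/8*e3 + 2/5*e12 + 21/2*e13 - 7/10*e23
second term: 21/4 + 35/4*e1 - 3/5*e2 - 105/8*e3 + 2/5*e12 + 21/2*e13 - 7/10*e23
Answer: 21/2 - 7*e1 - 49/4*e3 + 4/5*e12 + 21*e13 - 7/5*e23
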